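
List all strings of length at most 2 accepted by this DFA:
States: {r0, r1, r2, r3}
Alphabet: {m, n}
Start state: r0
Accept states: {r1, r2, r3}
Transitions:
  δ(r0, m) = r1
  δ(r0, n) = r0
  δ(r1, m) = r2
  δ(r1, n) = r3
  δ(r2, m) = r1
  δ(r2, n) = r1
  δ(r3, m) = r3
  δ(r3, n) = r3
m, mm, mn, nm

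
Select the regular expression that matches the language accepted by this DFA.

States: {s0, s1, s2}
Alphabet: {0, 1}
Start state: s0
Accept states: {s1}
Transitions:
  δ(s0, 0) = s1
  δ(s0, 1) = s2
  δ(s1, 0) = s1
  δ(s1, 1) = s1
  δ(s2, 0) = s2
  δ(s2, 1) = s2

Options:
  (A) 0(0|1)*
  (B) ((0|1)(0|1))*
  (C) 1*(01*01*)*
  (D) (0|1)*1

Check each option against the DFA on short strings; one disagreement eliminates an option:
  (A) 0(0|1)*: agrees with the DFA on every string of length ≤ 6
  (B) ((0|1)(0|1))*: on ε the DFA stays in s0 and rejects (s0 ∉ Accept), but the regex matches it → eliminate
  (C) 1*(01*01*)*: on ε the DFA stays in s0 and rejects (s0 ∉ Accept), but the regex matches it → eliminate
  (D) (0|1)*1: on '0' the DFA goes s0 → s1 and accepts (s1 ∈ Accept), but the regex does not match it → eliminate
Only (A) is consistent with the DFA.
(A) 0(0|1)*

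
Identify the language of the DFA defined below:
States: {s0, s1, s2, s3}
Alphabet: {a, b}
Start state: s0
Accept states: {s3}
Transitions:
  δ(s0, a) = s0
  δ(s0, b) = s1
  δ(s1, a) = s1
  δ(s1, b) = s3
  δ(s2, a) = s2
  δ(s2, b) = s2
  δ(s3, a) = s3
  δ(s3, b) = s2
Testing a few strings:
  'baa' → reject
  'bbb' → reject
  'abb' → accept
  'bbaa' → accept
State roles: s0=zero b's; s1=one b; s2=≥ three b's (dead); s3=two b's
All strings over {a,b} containing exactly two b's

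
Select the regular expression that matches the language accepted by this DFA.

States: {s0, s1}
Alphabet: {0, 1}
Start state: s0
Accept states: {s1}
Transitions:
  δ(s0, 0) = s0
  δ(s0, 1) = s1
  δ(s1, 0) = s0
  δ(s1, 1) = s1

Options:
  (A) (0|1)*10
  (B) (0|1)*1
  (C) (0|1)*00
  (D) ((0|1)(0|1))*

Check each option against the DFA on short strings; one disagreement eliminates an option:
  (A) (0|1)*10: on '1' the DFA goes s0 → s1 and accepts (s1 ∈ Accept), but the regex does not match it → eliminate
  (B) (0|1)*1: agrees with the DFA on every string of length ≤ 6
  (C) (0|1)*00: on '1' the DFA goes s0 → s1 and accepts (s1 ∈ Accept), but the regex does not match it → eliminate
  (D) ((0|1)(0|1))*: on ε the DFA stays in s0 and rejects (s0 ∉ Accept), but the regex matches it → eliminate
Only (B) is consistent with the DFA.
(B) (0|1)*1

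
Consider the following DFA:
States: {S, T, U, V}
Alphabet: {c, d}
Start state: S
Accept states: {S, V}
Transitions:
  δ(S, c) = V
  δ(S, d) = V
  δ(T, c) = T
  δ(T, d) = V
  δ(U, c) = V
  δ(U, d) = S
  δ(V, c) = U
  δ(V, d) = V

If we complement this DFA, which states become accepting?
Complement accept states = All states \ Original accept states
= {S, T, U, V} \ {S, V}
{T, U}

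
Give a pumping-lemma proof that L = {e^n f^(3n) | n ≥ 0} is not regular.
Assume L is regular with pumping length p. Idea: pumping the e-block breaks the 1:3 ratio.
Choose s = e^p f^(3p) (length 4p ≥ p). By the pumping lemma, s = xyz with |xy| ≤ p, |y| > 0, so y = e^k with k ≥ 1. Then xy²z = e^(p+k) f^(3p). For this to be in L we would need 3p = 3(p+k), i.e. 3k = 0, contradicting k ≥ 1. So xy²z ∉ L.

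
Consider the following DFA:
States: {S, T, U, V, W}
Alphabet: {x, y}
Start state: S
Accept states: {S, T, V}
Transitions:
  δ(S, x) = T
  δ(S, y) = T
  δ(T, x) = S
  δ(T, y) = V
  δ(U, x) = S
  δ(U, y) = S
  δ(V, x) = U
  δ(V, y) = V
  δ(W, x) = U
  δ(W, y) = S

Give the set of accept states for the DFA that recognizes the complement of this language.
Complement accept states = All states \ Original accept states
= {S, T, U, V, W} \ {S, T, V}
{U, W}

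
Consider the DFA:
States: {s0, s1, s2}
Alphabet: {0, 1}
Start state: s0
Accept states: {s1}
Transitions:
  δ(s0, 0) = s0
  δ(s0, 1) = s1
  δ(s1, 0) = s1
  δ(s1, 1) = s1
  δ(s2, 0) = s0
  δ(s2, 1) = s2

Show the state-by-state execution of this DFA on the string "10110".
read '1': s0 → s1
  read '0': s1 → s1
  read '1': s1 → s1
  read '1': s1 → s1
  read '0': s1 → s1
s0 -> s1 -> s1 -> s1 -> s1 -> s1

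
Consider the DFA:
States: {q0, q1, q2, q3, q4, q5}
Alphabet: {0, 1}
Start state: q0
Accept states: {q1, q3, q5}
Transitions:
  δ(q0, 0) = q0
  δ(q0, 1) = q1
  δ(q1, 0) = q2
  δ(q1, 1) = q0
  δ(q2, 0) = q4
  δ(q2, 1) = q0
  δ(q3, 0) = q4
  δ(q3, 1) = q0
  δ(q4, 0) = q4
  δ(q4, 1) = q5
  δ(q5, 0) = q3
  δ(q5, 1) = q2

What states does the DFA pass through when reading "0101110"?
read '0': q0 → q0
  read '1': q0 → q1
  read '0': q1 → q2
  read '1': q2 → q0
  read '1': q0 → q1
  read '1': q1 → q0
  read '0': q0 → q0
q0 -> q0 -> q1 -> q2 -> q0 -> q1 -> q0 -> q0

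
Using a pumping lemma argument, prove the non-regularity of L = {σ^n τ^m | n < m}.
Assume L is regular with pumping length p. Idea: pumping up the σ-block makes the σ-count reach the τ-count.
Choose s = σ^p τ^(p+1) ∈ L. By the pumping lemma, s = xyz with |xy| ≤ p, |y| > 0, so y = σ^k with k ≥ 1. Then xy²z = σ^(p+k) τ^(p+1). Since p+k ≥ p+1, the number of σ's is no longer strictly less than the number of τ's, so xy²z ∉ L.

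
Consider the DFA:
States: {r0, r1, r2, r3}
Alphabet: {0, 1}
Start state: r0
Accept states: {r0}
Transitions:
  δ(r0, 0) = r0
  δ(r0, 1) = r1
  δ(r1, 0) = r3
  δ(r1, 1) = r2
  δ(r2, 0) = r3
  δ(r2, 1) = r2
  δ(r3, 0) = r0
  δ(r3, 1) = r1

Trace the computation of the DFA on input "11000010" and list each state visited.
read '1': r0 → r1
  read '1': r1 → r2
  read '0': r2 → r3
  read '0': r3 → r0
  read '0': r0 → r0
  read '0': r0 → r0
  read '1': r0 → r1
  read '0': r1 → r3
r0 -> r1 -> r2 -> r3 -> r0 -> r0 -> r0 -> r1 -> r3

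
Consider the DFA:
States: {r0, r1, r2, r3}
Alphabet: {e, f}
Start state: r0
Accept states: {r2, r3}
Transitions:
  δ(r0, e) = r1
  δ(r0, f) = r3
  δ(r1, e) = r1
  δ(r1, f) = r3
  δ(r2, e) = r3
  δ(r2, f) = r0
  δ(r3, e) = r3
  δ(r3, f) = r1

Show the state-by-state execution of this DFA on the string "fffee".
read 'f': r0 → r3
  read 'f': r3 → r1
  read 'f': r1 → r3
  read 'e': r3 → r3
  read 'e': r3 → r3
r0 -> r3 -> r1 -> r3 -> r3 -> r3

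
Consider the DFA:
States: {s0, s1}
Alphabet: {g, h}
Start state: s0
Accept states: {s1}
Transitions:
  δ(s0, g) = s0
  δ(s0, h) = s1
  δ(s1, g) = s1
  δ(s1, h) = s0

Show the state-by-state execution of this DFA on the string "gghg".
read 'g': s0 → s0
  read 'g': s0 → s0
  read 'h': s0 → s1
  read 'g': s1 → s1
s0 -> s0 -> s0 -> s1 -> s1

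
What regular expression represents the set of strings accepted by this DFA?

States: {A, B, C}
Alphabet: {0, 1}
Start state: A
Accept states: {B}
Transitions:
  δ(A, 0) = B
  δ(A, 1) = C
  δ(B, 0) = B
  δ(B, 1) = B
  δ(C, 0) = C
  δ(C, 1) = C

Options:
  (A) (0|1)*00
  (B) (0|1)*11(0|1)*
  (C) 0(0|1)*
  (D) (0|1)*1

Check each option against the DFA on short strings; one disagreement eliminates an option:
  (A) (0|1)*00: on '0' the DFA goes A → B and accepts (B ∈ Accept), but the regex does not match it → eliminate
  (B) (0|1)*11(0|1)*: on '0' the DFA goes A → B and accepts (B ∈ Accept), but the regex does not match it → eliminate
  (C) 0(0|1)*: agrees with the DFA on every string of length ≤ 6
  (D) (0|1)*1: on '0' the DFA goes A → B and accepts (B ∈ Accept), but the regex does not match it → eliminate
Only (C) is consistent with the DFA.
(C) 0(0|1)*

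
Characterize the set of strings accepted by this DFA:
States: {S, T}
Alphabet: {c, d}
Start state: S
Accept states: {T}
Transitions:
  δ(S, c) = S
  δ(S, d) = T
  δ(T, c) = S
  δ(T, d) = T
Testing a few strings:
  'd' → accept
  'dd' → accept
  'dcc' → reject
  'ccc' → reject
State roles: S=last symbol not d; T=last symbol is d
All strings over {c,d} ending with d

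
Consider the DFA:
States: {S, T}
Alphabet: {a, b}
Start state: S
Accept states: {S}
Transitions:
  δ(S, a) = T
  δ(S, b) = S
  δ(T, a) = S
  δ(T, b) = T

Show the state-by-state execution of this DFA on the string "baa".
read 'b': S → S
  read 'a': S → T
  read 'a': T → S
S -> S -> T -> S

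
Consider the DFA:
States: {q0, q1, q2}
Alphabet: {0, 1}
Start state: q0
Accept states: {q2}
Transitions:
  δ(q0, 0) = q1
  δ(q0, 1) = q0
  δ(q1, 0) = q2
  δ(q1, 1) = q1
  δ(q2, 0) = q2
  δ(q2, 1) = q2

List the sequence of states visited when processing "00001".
read '0': q0 → q1
  read '0': q1 → q2
  read '0': q2 → q2
  read '0': q2 → q2
  read '1': q2 → q2
q0 -> q1 -> q2 -> q2 -> q2 -> q2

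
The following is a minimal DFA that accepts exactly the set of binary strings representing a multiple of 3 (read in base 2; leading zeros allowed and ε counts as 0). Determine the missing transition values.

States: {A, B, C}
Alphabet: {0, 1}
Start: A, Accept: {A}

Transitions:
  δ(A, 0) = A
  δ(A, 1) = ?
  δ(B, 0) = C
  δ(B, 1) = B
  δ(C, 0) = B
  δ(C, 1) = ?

From the language and accept set, identify what each state tracks — A: value ≡ 0 (mod 3); B: value ≡ 2 (mod 3); C: value ≡ 1 (mod 3).
Each missing δ(q, a) is the state matching the new tracked value after reading a.
δ(A, 1) = C; δ(C, 1) = A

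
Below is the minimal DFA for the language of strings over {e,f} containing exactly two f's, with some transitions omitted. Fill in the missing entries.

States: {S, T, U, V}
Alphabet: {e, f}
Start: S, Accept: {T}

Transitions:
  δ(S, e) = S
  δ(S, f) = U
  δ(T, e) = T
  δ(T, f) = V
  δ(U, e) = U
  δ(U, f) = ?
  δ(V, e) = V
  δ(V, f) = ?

From the language and accept set, identify what each state tracks — S: zero f's; T: two f's; U: one f; V: ≥ three f's (dead).
Each missing δ(q, a) is the state matching the new tracked value after reading a.
δ(U, f) = T; δ(V, f) = V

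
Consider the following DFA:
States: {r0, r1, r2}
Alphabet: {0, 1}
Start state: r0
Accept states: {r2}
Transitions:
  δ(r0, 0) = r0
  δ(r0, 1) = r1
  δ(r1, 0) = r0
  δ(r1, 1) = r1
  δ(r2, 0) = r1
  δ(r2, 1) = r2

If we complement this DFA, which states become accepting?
Complement accept states = All states \ Original accept states
= {r0, r1, r2} \ {r2}
{r0, r1}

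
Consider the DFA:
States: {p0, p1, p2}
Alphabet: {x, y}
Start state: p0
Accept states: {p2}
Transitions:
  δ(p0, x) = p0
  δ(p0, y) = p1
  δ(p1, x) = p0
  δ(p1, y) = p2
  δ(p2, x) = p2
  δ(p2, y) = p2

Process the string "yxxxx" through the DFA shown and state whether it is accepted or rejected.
Processing string "yxxxx":
  p0 --y--> p1
  p1 --x--> p0
  p0 --x--> p0
  p0 --x--> p0
  p0 --x--> p0
Final state: p0
Accept states: {p2}
No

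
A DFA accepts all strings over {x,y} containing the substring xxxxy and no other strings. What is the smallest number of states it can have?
By Myhill–Nerode, count the distinguishable equivalence classes: 6 classes — one per longest suffix of the input that is a prefix of 'xxxxy' (lengths 0 through 4), plus an absorbing 'already seen xxxxy' class.
6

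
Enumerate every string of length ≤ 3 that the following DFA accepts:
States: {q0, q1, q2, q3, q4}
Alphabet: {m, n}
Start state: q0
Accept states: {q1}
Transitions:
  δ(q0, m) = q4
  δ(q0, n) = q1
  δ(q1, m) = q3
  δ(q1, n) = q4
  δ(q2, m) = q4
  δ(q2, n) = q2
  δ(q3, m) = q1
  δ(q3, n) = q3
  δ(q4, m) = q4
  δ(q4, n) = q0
n, mnn, nmm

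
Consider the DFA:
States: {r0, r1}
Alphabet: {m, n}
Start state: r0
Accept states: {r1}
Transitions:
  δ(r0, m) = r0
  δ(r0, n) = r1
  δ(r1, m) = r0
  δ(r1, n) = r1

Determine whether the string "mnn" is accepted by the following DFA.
Processing string "mnn":
  r0 --m--> r0
  r0 --n--> r1
  r1 --n--> r1
Final state: r1
Accept states: {r1}
Yes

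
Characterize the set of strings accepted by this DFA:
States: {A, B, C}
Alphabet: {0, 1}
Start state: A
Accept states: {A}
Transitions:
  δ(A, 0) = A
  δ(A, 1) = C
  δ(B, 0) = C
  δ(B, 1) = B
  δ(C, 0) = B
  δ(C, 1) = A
Testing a few strings:
  '1111' → accept
  '1101' → reject
  '0100' → reject
  '00' → accept
State roles: A=value ≡ 0 (mod 3); B=value ≡ 2 (mod 3); C=value ≡ 1 (mod 3)
All binary strings representing a multiple of 3 (read in base 2; leading zeros allowed and ε counts as 0)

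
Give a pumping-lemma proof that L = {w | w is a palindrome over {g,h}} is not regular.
Assume L is regular with pumping length p. Idea: pumping the leading g-block breaks the symmetry.
Choose s = g^p h g^p (a palindrome of length 2p+1 ≥ p). By the pumping lemma, s = xyz with |xy| ≤ p, |y| > 0, so y = g^k with k > 0 (xy lies entirely in the first g^p). Then xy²z = g^(p+k) h g^p, which is not a palindrome since p+k ≠ p.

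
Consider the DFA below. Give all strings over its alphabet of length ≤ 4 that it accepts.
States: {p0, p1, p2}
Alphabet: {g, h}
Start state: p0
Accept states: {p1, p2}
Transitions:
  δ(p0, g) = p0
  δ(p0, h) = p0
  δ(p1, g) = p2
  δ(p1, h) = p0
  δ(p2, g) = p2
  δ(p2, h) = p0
None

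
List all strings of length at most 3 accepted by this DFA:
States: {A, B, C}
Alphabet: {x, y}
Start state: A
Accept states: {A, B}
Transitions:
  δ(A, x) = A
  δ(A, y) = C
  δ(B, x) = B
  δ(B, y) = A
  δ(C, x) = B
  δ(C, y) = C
ε, x, xx, yx, xxx, xyx, yxx, yxy, yyx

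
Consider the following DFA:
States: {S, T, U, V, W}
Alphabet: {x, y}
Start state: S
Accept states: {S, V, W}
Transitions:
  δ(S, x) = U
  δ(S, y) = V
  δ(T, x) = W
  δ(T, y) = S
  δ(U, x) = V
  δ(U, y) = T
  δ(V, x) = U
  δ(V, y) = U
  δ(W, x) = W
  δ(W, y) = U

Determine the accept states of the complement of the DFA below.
Complement accept states = All states \ Original accept states
= {S, T, U, V, W} \ {S, V, W}
{T, U}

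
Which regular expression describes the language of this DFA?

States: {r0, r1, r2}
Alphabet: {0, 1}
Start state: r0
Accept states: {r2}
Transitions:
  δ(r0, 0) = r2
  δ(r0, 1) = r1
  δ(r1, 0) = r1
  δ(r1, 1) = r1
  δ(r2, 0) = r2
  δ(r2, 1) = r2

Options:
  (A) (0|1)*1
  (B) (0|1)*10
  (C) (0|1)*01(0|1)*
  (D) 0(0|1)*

Check each option against the DFA on short strings; one disagreement eliminates an option:
  (A) (0|1)*1: on '0' the DFA goes r0 → r2 and accepts (r2 ∈ Accept), but the regex does not match it → eliminate
  (B) (0|1)*10: on '0' the DFA goes r0 → r2 and accepts (r2 ∈ Accept), but the regex does not match it → eliminate
  (C) (0|1)*01(0|1)*: on '0' the DFA goes r0 → r2 and accepts (r2 ∈ Accept), but the regex does not match it → eliminate
  (D) 0(0|1)*: agrees with the DFA on every string of length ≤ 6
Only (D) is consistent with the DFA.
(D) 0(0|1)*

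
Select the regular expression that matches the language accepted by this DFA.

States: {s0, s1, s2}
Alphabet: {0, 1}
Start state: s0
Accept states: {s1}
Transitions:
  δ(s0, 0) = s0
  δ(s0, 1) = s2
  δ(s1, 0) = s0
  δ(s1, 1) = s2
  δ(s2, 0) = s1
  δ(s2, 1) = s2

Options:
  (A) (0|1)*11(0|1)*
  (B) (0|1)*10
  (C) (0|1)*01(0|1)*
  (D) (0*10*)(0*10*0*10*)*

Check each option against the DFA on short strings; one disagreement eliminates an option:
  (A) (0|1)*11(0|1)*: on '10' the DFA goes s0 → s2 → s1 and accepts (s1 ∈ Accept), but the regex does not match it → eliminate
  (B) (0|1)*10: agrees with the DFA on every string of length ≤ 6
  (C) (0|1)*01(0|1)*: on '01' the DFA goes s0 → s0 → s2 and rejects (s2 ∉ Accept), but the regex matches it → eliminate
  (D) (0*10*)(0*10*0*10*)*: on '1' the DFA goes s0 → s2 and rejects (s2 ∉ Accept), but the regex matches it → eliminate
Only (B) is consistent with the DFA.
(B) (0|1)*10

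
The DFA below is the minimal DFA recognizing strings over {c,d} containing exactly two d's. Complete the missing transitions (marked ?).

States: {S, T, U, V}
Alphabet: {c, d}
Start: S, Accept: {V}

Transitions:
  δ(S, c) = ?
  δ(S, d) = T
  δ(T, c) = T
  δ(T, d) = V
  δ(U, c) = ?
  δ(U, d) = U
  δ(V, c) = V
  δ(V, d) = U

From the language and accept set, identify what each state tracks — S: zero d's; T: one d; U: ≥ three d's (dead); V: two d's.
Each missing δ(q, a) is the state matching the new tracked value after reading a.
δ(S, c) = S; δ(U, c) = U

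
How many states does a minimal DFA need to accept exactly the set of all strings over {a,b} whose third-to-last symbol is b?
By Myhill–Nerode, count the distinguishable equivalence classes: 2^3 = 8 classes — the DFA must remember the last 3 symbols read; every pair of distinct length-3 suffixes is distinguishable by some continuation.
8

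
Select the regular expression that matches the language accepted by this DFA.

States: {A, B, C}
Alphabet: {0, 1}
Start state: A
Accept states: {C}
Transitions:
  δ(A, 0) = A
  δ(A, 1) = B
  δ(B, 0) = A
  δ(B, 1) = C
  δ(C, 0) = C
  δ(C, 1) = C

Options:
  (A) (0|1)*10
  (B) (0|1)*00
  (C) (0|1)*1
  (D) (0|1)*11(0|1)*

Check each option against the DFA on short strings; one disagreement eliminates an option:
  (A) (0|1)*10: on '10' the DFA goes A → B → A and rejects (A ∉ Accept), but the regex matches it → eliminate
  (B) (0|1)*00: on '00' the DFA goes A → A → A and rejects (A ∉ Accept), but the regex matches it → eliminate
  (C) (0|1)*1: on '1' the DFA goes A → B and rejects (B ∉ Accept), but the regex matches it → eliminate
  (D) (0|1)*11(0|1)*: agrees with the DFA on every string of length ≤ 6
Only (D) is consistent with the DFA.
(D) (0|1)*11(0|1)*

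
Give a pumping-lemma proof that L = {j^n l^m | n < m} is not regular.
Assume L is regular with pumping length p. Idea: pumping up the j-block makes the j-count reach the l-count.
Choose s = j^p l^(p+1) ∈ L. By the pumping lemma, s = xyz with |xy| ≤ p, |y| > 0, so y = j^k with k ≥ 1. Then xy²z = j^(p+k) l^(p+1). Since p+k ≥ p+1, the number of j's is no longer strictly less than the number of l's, so xy²z ∉ L.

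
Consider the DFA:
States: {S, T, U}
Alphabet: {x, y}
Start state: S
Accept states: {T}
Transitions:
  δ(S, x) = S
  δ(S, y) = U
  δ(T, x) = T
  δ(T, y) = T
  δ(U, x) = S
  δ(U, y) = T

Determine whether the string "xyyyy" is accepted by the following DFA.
Processing string "xyyyy":
  S --x--> S
  S --y--> U
  U --y--> T
  T --y--> T
  T --y--> T
Final state: T
Accept states: {T}
Yes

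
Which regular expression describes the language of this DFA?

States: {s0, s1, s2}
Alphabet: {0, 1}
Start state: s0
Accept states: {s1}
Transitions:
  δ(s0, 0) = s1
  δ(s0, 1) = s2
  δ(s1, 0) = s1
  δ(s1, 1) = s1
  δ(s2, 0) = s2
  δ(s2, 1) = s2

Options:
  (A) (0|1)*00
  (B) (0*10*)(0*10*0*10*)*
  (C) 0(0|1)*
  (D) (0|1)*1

Check each option against the DFA on short strings; one disagreement eliminates an option:
  (A) (0|1)*00: on '0' the DFA goes s0 → s1 and accepts (s1 ∈ Accept), but the regex does not match it → eliminate
  (B) (0*10*)(0*10*0*10*)*: on '0' the DFA goes s0 → s1 and accepts (s1 ∈ Accept), but the regex does not match it → eliminate
  (C) 0(0|1)*: agrees with the DFA on every string of length ≤ 6
  (D) (0|1)*1: on '0' the DFA goes s0 → s1 and accepts (s1 ∈ Accept), but the regex does not match it → eliminate
Only (C) is consistent with the DFA.
(C) 0(0|1)*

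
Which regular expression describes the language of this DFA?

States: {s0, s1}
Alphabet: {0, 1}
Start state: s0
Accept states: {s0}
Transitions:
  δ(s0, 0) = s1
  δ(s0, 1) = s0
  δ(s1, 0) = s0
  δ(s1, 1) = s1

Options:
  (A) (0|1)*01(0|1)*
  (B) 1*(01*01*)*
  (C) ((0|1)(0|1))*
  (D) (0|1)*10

Check each option against the DFA on short strings; one disagreement eliminates an option:
  (A) (0|1)*01(0|1)*: on ε the DFA stays in s0 and accepts (s0 ∈ Accept), but the regex does not match it → eliminate
  (B) 1*(01*01*)*: agrees with the DFA on every string of length ≤ 6
  (C) ((0|1)(0|1))*: on '1' the DFA goes s0 → s0 and accepts (s0 ∈ Accept), but the regex does not match it → eliminate
  (D) (0|1)*10: on ε the DFA stays in s0 and accepts (s0 ∈ Accept), but the regex does not match it → eliminate
Only (B) is consistent with the DFA.
(B) 1*(01*01*)*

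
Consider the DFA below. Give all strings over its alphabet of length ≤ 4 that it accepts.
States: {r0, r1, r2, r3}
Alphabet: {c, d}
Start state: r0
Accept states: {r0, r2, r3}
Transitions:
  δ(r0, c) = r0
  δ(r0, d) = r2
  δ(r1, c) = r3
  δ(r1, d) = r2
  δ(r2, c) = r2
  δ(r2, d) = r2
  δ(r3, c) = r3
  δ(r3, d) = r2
ε, c, d, cc, cd, dc, dd, ccc, ccd, cdc, cdd, dcc, dcd, ddc, ddd, cccc, cccd, ccdc, ccdd, cdcc, cdcd, cddc, cddd, dccc, dccd, dcdc, dcdd, ddcc, ddcd, dddc, dddd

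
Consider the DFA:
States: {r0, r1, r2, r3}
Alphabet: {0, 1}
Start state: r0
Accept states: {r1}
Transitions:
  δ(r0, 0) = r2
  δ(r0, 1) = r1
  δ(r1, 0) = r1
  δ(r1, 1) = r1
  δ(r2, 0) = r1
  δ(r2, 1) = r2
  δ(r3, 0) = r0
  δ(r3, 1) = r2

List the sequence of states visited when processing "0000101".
read '0': r0 → r2
  read '0': r2 → r1
  read '0': r1 → r1
  read '0': r1 → r1
  read '1': r1 → r1
  read '0': r1 → r1
  read '1': r1 → r1
r0 -> r2 -> r1 -> r1 -> r1 -> r1 -> r1 -> r1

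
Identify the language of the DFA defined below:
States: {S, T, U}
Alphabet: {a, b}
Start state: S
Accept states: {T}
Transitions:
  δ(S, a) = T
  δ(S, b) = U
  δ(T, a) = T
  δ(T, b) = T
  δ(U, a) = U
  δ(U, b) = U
Testing a few strings:
  'bb' → reject
  'aab' → accept
  'bbb' → reject
  'aa' → accept
State roles: S=no input read; T=started with a; U=started with b (dead)
All strings over {a,b} starting with a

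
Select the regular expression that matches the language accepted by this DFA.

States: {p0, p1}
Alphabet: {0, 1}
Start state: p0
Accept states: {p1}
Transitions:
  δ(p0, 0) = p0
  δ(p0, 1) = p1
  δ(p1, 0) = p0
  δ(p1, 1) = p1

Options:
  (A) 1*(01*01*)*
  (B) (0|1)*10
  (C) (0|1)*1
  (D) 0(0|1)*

Check each option against the DFA on short strings; one disagreement eliminates an option:
  (A) 1*(01*01*)*: on ε the DFA stays in p0 and rejects (p0 ∉ Accept), but the regex matches it → eliminate
  (B) (0|1)*10: on '1' the DFA goes p0 → p1 and accepts (p1 ∈ Accept), but the regex does not match it → eliminate
  (C) (0|1)*1: agrees with the DFA on every string of length ≤ 6
  (D) 0(0|1)*: on '0' the DFA goes p0 → p0 and rejects (p0 ∉ Accept), but the regex matches it → eliminate
Only (C) is consistent with the DFA.
(C) (0|1)*1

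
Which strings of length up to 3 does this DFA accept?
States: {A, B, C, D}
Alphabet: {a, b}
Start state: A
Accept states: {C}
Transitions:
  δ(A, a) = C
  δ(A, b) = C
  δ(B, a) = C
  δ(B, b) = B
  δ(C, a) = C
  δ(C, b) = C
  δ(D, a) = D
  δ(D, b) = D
a, b, aa, ab, ba, bb, aaa, aab, aba, abb, baa, bab, bba, bbb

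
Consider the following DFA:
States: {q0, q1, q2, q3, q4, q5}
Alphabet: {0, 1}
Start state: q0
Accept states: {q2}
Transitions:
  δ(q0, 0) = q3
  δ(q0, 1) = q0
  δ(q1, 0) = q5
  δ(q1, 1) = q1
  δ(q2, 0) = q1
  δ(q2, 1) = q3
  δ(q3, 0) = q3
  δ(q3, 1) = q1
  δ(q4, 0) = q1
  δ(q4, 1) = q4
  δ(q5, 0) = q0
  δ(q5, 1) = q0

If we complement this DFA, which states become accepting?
Complement accept states = All states \ Original accept states
= {q0, q1, q2, q3, q4, q5} \ {q2}
{q0, q1, q3, q4, q5}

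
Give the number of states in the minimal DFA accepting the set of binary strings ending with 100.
By Myhill–Nerode, count the distinguishable equivalence classes: 4 classes — one per longest suffix of the input that is a prefix of '100' (lengths 0 through 3); only the length-3 class is accepting.
4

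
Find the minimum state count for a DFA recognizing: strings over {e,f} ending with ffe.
By Myhill–Nerode, count the distinguishable equivalence classes: 4 classes — one per longest suffix of the input that is a prefix of 'ffe' (lengths 0 through 3); only the length-3 class is accepting.
4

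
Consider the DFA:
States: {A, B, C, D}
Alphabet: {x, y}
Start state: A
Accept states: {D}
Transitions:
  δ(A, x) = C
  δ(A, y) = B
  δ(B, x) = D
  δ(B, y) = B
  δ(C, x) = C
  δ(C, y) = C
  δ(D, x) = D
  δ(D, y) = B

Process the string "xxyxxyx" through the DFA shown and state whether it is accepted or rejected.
Processing string "xxyxxyx":
  A --x--> C
  C --x--> C
  C --y--> C
  C --x--> C
  C --x--> C
  C --y--> C
  C --x--> C
Final state: C
Accept states: {D}
No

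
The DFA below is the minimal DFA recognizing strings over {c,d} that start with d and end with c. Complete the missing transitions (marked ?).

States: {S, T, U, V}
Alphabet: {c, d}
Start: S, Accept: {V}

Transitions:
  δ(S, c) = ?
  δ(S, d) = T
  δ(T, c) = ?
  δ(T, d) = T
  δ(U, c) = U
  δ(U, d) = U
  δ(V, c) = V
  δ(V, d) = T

From the language and accept set, identify what each state tracks — S: no input read; T: started with d, last symbol d; U: started with c (dead); V: started with d, last symbol c.
Each missing δ(q, a) is the state matching the new tracked value after reading a.
δ(S, c) = U; δ(T, c) = V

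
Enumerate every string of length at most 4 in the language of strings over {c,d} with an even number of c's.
ε, d, cc, dd, ccd, cdc, dcc, ddd, cccc, ccdd, cdcd, cddc, dccd, dcdc, ddcc, dddd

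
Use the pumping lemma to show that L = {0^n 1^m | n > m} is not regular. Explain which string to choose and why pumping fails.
Assume L is regular with pumping length p. Idea: pumping down the 0-block drops the 0-count to at most the 1-count.
Choose s = 0^(p+1) 1^p ∈ L (|s| = 2p+1 ≥ p). By the pumping lemma, s = xyz with |xy| ≤ p, |y| > 0, so y = 0^k with k ≥ 1. Take i = 0: xz = 0^(p+1−k) 1^p. Since k ≥ 1, p+1−k ≤ p, so the number of 0's is no longer strictly greater than the number of 1's, hence xz ∉ L.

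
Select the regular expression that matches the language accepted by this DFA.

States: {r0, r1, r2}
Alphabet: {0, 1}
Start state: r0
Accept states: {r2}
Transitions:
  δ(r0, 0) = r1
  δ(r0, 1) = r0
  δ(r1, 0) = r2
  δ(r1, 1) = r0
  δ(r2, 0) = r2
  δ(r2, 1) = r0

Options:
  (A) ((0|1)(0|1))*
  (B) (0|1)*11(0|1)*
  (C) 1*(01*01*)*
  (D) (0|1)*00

Check each option against the DFA on short strings; one disagreement eliminates an option:
  (A) ((0|1)(0|1))*: on ε the DFA stays in r0 and rejects (r0 ∉ Accept), but the regex matches it → eliminate
  (B) (0|1)*11(0|1)*: on '00' the DFA goes r0 → r1 → r2 and accepts (r2 ∈ Accept), but the regex does not match it → eliminate
  (C) 1*(01*01*)*: on ε the DFA stays in r0 and rejects (r0 ∉ Accept), but the regex matches it → eliminate
  (D) (0|1)*00: agrees with the DFA on every string of length ≤ 6
Only (D) is consistent with the DFA.
(D) (0|1)*00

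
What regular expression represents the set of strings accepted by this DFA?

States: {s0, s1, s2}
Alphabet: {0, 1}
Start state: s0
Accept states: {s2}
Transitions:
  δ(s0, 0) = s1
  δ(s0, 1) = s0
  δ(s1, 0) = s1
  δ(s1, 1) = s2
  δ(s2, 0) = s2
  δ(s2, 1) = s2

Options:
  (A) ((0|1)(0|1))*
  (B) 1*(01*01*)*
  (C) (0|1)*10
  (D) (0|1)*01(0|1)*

Check each option against the DFA on short strings; one disagreement eliminates an option:
  (A) ((0|1)(0|1))*: on ε the DFA stays in s0 and rejects (s0 ∉ Accept), but the regex matches it → eliminate
  (B) 1*(01*01*)*: on ε the DFA stays in s0 and rejects (s0 ∉ Accept), but the regex matches it → eliminate
  (C) (0|1)*10: on '01' the DFA goes s0 → s1 → s2 and accepts (s2 ∈ Accept), but the regex does not match it → eliminate
  (D) (0|1)*01(0|1)*: agrees with the DFA on every string of length ≤ 6
Only (D) is consistent with the DFA.
(D) (0|1)*01(0|1)*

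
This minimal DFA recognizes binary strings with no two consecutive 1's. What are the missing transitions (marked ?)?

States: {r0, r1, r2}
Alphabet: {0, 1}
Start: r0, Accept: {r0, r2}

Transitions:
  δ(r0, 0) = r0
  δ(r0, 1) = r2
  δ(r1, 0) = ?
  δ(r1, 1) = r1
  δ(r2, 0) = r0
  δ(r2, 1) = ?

From the language and accept set, identify what each state tracks — r0: last symbol not 1 (ok); r1: saw 11 (dead); r2: last symbol 1 (ok).
Each missing δ(q, a) is the state matching the new tracked value after reading a.
δ(r1, 0) = r1; δ(r2, 1) = r1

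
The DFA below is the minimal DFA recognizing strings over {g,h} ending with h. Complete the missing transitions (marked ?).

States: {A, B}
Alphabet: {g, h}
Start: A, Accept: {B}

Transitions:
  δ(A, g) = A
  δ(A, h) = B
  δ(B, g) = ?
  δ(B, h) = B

From the language and accept set, identify what each state tracks — A: last symbol not h; B: last symbol is h.
Each missing δ(q, a) is the state matching the new tracked value after reading a.
δ(B, g) = A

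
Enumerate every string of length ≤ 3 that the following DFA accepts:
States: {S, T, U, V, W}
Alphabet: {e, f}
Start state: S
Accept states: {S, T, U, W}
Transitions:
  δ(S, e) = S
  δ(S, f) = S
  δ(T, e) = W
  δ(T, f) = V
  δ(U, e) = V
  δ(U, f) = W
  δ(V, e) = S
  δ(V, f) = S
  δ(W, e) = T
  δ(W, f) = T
ε, e, f, ee, ef, fe, ff, eee, eef, efe, eff, fee, fef, ffe, fff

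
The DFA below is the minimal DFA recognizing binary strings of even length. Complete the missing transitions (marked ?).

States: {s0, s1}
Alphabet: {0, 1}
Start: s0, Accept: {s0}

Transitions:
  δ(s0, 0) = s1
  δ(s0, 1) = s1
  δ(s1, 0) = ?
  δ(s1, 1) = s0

From the language and accept set, identify what each state tracks — s0: even length so far; s1: odd length so far.
Each missing δ(q, a) is the state matching the new tracked value after reading a.
δ(s1, 0) = s0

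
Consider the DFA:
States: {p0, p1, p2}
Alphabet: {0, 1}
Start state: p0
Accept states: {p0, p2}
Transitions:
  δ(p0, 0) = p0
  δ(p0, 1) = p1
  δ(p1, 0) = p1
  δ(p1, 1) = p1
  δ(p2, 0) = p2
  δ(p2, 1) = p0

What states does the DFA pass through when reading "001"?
read '0': p0 → p0
  read '0': p0 → p0
  read '1': p0 → p1
p0 -> p0 -> p0 -> p1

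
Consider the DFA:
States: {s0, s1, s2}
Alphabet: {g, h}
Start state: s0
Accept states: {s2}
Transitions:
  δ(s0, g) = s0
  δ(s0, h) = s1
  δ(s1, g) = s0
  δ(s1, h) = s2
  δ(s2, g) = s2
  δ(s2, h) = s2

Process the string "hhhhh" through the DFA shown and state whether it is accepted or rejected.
Processing string "hhhhh":
  s0 --h--> s1
  s1 --h--> s2
  s2 --h--> s2
  s2 --h--> s2
  s2 --h--> s2
Final state: s2
Accept states: {s2}
Yes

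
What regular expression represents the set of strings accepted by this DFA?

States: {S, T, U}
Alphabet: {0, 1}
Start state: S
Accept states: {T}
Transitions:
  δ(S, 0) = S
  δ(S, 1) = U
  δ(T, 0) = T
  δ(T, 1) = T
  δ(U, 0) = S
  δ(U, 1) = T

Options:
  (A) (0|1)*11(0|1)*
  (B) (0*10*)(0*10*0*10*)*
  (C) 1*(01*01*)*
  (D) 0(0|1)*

Check each option against the DFA on short strings; one disagreement eliminates an option:
  (A) (0|1)*11(0|1)*: agrees with the DFA on every string of length ≤ 6
  (B) (0*10*)(0*10*0*10*)*: on '1' the DFA goes S → U and rejects (U ∉ Accept), but the regex matches it → eliminate
  (C) 1*(01*01*)*: on ε the DFA stays in S and rejects (S ∉ Accept), but the regex matches it → eliminate
  (D) 0(0|1)*: on '0' the DFA goes S → S and rejects (S ∉ Accept), but the regex matches it → eliminate
Only (A) is consistent with the DFA.
(A) (0|1)*11(0|1)*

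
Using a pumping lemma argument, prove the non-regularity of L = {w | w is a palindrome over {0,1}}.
Assume L is regular with pumping length p. Idea: pumping the leading 0-block breaks the symmetry.
Choose s = 0^p 1 0^p (a palindrome of length 2p+1 ≥ p). By the pumping lemma, s = xyz with |xy| ≤ p, |y| > 0, so y = 0^k with k > 0 (xy lies entirely in the first 0^p). Then xy²z = 0^(p+k) 1 0^p, which is not a palindrome since p+k ≠ p.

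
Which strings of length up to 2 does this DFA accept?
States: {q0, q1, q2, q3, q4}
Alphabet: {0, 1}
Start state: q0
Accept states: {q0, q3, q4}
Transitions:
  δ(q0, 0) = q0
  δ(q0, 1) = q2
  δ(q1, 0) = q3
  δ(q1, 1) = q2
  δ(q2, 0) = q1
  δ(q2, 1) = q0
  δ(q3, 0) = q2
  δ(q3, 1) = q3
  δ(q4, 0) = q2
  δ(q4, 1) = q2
ε, 0, 00, 11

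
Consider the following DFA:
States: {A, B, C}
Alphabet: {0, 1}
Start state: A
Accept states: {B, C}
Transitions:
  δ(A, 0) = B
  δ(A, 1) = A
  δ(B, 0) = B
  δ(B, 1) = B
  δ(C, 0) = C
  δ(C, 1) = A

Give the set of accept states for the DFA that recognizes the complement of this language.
Complement accept states = All states \ Original accept states
= {A, B, C} \ {B, C}
{A}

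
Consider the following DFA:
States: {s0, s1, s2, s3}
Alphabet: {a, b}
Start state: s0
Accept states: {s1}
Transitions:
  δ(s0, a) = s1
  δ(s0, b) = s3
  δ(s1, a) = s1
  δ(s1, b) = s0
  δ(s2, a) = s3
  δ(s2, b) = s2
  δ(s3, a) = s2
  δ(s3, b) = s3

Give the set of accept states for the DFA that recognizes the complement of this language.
Complement accept states = All states \ Original accept states
= {s0, s1, s2, s3} \ {s1}
{s0, s2, s3}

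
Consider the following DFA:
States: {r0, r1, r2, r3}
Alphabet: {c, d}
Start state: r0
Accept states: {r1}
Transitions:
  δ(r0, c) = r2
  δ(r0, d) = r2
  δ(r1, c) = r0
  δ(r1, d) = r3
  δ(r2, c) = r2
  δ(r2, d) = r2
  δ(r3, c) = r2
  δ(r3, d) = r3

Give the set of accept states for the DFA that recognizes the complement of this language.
Complement accept states = All states \ Original accept states
= {r0, r1, r2, r3} \ {r1}
{r0, r2, r3}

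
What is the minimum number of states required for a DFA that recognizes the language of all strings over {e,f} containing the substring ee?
By Myhill–Nerode, count the distinguishable equivalence classes: 3 classes — one per longest suffix of the input that is a prefix of 'ee' (lengths 0 through 1), plus an absorbing 'already seen ee' class.
3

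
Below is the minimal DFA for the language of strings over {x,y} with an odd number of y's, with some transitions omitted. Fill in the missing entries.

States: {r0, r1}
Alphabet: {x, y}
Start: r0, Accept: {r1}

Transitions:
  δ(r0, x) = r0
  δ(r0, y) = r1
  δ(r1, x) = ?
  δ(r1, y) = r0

From the language and accept set, identify what each state tracks — r0: even number of y's so far; r1: odd number of y's so far.
Each missing δ(q, a) is the state matching the new tracked value after reading a.
δ(r1, x) = r1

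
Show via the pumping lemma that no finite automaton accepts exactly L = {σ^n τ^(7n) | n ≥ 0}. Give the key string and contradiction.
Assume L is regular with pumping length p. Idea: pumping the σ-block breaks the 1:7 ratio.
Choose s = σ^p τ^(7p) (length 8p ≥ p). By the pumping lemma, s = xyz with |xy| ≤ p, |y| > 0, so y = σ^k with k ≥ 1. Then xy²z = σ^(p+k) τ^(7p). For this to be in L we would need 7p = 7(p+k), i.e. 7k = 0, contradicting k ≥ 1. So xy²z ∉ L.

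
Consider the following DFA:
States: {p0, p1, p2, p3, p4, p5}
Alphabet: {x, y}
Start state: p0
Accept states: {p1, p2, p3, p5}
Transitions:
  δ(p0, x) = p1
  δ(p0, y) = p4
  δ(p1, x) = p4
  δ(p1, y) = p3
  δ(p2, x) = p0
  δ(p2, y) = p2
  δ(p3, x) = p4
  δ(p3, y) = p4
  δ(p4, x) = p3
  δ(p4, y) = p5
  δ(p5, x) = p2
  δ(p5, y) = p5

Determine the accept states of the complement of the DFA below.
Complement accept states = All states \ Original accept states
= {p0, p1, p2, p3, p4, p5} \ {p1, p2, p3, p5}
{p0, p4}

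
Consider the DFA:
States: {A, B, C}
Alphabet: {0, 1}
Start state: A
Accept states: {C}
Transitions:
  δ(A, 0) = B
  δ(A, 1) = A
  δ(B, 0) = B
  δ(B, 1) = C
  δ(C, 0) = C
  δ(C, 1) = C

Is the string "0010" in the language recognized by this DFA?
Processing string "0010":
  A --0--> B
  B --0--> B
  B --1--> C
  C --0--> C
Final state: C
Accept states: {C}
Yes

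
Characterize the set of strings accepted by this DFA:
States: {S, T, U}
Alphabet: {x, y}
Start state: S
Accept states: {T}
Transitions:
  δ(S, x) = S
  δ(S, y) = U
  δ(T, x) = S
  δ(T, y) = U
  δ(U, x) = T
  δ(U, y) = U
Testing a few strings:
  'yxxx' → reject
  'xyx' → accept
  'yyxx' → reject
  'yxx' → reject
State roles: S=no suffix match; T=suffix is yx; U=one trailing y
All strings over {x,y} ending with yx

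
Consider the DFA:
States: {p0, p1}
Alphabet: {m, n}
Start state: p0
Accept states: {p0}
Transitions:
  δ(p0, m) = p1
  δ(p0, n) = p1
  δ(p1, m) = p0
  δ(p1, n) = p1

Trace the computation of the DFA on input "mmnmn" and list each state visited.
read 'm': p0 → p1
  read 'm': p1 → p0
  read 'n': p0 → p1
  read 'm': p1 → p0
  read 'n': p0 → p1
p0 -> p1 -> p0 -> p1 -> p0 -> p1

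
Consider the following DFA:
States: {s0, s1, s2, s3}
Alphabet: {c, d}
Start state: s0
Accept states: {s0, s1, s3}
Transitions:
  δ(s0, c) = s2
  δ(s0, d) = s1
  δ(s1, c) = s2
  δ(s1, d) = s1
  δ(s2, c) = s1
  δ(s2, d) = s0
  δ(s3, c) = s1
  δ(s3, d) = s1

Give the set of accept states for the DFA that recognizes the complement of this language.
Complement accept states = All states \ Original accept states
= {s0, s1, s2, s3} \ {s0, s1, s3}
{s2}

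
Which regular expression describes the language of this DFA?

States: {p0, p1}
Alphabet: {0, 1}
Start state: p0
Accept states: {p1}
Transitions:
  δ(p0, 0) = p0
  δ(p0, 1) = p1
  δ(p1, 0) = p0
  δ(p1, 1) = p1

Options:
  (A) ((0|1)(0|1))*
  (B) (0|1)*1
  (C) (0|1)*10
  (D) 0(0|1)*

Check each option against the DFA on short strings; one disagreement eliminates an option:
  (A) ((0|1)(0|1))*: on ε the DFA stays in p0 and rejects (p0 ∉ Accept), but the regex matches it → eliminate
  (B) (0|1)*1: agrees with the DFA on every string of length ≤ 6
  (C) (0|1)*10: on '1' the DFA goes p0 → p1 and accepts (p1 ∈ Accept), but the regex does not match it → eliminate
  (D) 0(0|1)*: on '0' the DFA goes p0 → p0 and rejects (p0 ∉ Accept), but the regex matches it → eliminate
Only (B) is consistent with the DFA.
(B) (0|1)*1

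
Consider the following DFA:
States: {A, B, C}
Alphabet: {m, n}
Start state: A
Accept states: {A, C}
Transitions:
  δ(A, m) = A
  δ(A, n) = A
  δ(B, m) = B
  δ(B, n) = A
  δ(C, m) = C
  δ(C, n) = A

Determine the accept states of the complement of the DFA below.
Complement accept states = All states \ Original accept states
= {A, B, C} \ {A, C}
{B}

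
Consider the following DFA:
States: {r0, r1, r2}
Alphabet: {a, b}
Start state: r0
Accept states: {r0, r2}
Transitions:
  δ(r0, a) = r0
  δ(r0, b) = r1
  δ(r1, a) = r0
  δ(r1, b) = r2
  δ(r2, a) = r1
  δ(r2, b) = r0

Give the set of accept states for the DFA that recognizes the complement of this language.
Complement accept states = All states \ Original accept states
= {r0, r1, r2} \ {r0, r2}
{r1}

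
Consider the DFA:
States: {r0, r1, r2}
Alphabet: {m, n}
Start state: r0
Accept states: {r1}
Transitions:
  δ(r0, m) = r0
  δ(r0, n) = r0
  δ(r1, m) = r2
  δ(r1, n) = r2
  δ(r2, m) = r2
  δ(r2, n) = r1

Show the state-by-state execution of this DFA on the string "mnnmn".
read 'm': r0 → r0
  read 'n': r0 → r0
  read 'n': r0 → r0
  read 'm': r0 → r0
  read 'n': r0 → r0
r0 -> r0 -> r0 -> r0 -> r0 -> r0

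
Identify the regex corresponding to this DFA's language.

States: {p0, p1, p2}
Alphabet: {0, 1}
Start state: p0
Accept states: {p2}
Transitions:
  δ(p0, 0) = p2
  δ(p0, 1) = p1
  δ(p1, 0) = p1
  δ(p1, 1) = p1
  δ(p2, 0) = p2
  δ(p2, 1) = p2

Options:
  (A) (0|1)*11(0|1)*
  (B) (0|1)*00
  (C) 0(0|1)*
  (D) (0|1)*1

Check each option against the DFA on short strings; one disagreement eliminates an option:
  (A) (0|1)*11(0|1)*: on '0' the DFA goes p0 → p2 and accepts (p2 ∈ Accept), but the regex does not match it → eliminate
  (B) (0|1)*00: on '0' the DFA goes p0 → p2 and accepts (p2 ∈ Accept), but the regex does not match it → eliminate
  (C) 0(0|1)*: agrees with the DFA on every string of length ≤ 6
  (D) (0|1)*1: on '0' the DFA goes p0 → p2 and accepts (p2 ∈ Accept), but the regex does not match it → eliminate
Only (C) is consistent with the DFA.
(C) 0(0|1)*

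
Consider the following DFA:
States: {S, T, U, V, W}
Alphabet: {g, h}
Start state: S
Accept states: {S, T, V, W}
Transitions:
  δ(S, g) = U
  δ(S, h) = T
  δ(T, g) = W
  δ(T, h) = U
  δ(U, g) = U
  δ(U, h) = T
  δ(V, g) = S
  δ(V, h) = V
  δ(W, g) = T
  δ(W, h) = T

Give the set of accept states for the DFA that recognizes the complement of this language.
Complement accept states = All states \ Original accept states
= {S, T, U, V, W} \ {S, T, V, W}
{U}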